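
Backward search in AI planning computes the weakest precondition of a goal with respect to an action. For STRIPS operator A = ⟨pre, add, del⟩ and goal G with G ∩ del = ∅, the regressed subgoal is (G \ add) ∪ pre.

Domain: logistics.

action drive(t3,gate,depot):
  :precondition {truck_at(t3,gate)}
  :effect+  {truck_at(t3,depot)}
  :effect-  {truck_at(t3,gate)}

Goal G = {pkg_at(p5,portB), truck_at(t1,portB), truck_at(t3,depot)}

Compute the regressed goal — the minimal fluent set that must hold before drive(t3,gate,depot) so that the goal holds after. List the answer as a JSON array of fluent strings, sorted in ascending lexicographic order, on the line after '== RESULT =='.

Compute (G \ add) ∪ pre:
  G ∩ del = {}  (empty — regression defined)
  G \ add = {pkg_at(p5,portB), truck_at(t1,portB), truck_at(t3,depot)} \ {truck_at(t3,depot)} = {pkg_at(p5,portB), truck_at(t1,portB)}
  ∪ pre   = {pkg_at(p5,portB), truck_at(t1,portB)} ∪ {truck_at(t3,gate)}
          = {pkg_at(p5,portB), truck_at(t1,portB), truck_at(t3,gate)}

== RESULT ==
["pkg_at(p5,portB)", "truck_at(t1,portB)", "truck_at(t3,gate)"]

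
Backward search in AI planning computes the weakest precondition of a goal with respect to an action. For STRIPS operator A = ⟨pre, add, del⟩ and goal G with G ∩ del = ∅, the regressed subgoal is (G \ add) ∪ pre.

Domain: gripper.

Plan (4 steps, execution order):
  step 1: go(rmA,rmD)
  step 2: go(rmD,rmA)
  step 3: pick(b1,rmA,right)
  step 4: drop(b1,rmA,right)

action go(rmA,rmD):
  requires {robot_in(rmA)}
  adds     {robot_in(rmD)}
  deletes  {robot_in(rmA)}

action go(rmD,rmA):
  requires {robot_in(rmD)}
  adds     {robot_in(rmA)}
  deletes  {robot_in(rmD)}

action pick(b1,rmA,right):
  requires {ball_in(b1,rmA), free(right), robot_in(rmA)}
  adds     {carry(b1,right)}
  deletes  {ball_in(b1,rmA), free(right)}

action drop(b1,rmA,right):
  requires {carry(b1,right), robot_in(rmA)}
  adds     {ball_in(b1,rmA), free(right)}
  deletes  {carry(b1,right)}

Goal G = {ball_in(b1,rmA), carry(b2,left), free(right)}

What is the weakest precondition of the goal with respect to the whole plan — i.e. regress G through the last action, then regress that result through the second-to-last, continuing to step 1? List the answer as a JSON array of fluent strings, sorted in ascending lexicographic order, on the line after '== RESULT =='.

Regress step by step:
  through step 4 (drop(b1,rmA,right)): drop {ball_in(b1,rmA), free(right)}, keep {carry(b2,left)}, require {carry(b1,right), robot_in(rmA)}
    → {carry(b1,right), carry(b2,left), robot_in(rmA)}
  through step 3 (pick(b1,rmA,right)): drop {carry(b1,right)}, keep {carry(b2,left), robot_in(rmA)}, require {ball_in(b1,rmA), free(right), robot_in(rmA)}
    → {ball_in(b1,rmA), carry(b2,left), free(right), robot_in(rmA)}
  through step 2 (go(rmD,rmA)): drop {robot_in(rmA)}, keep {ball_in(b1,rmA), carry(b2,left), free(right)}, require {robot_in(rmD)}
    → {ball_in(b1,rmA), carry(b2,left), free(right), robot_in(rmD)}
  through step 1 (go(rmA,rmD)): drop {robot_in(rmD)}, keep {ball_in(b1,rmA), carry(b2,left), free(right)}, require {robot_in(rmA)}
    → {ball_in(b1,rmA), carry(b2,left), free(right), robot_in(rmA)}

== RESULT ==
["ball_in(b1,rmA)", "carry(b2,left)", "free(right)", "robot_in(rmA)"]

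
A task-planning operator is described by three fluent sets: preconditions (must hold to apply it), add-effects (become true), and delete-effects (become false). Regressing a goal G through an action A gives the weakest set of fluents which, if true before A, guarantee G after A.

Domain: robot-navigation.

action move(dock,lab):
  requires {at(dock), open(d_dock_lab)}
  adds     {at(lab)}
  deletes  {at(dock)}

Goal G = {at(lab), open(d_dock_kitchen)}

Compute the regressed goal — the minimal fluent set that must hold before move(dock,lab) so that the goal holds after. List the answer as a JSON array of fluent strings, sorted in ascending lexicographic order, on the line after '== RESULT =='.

Compute (G \ add) ∪ pre:
  G ∩ del = {}  (empty — regression defined)
  G \ add = {at(lab), open(d_dock_kitchen)} \ {at(lab)} = {open(d_dock_kitchen)}
  ∪ pre   = {open(d_dock_kitchen)} ∪ {at(dock), open(d_dock_lab)}
          = {at(dock), open(d_dock_kitchen), open(d_dock_lab)}

== RESULT ==
["at(dock)", "open(d_dock_kitchen)", "open(d_dock_lab)"]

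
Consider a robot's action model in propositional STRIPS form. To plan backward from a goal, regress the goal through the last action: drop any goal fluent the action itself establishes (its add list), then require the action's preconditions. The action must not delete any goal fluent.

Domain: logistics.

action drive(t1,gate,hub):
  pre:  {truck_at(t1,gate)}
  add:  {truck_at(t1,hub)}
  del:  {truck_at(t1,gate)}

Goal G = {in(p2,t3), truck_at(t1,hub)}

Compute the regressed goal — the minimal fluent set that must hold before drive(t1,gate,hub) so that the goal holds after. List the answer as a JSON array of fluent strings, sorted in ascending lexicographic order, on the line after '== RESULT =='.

Regress:
  G ∩ del = {}  (empty — regression defined)
  G \ add = {in(p2,t3), truck_at(t1,hub)} \ {truck_at(t1,hub)} = {in(p2,t3)}
  ∪ pre   = {in(p2,t3)} ∪ {truck_at(t1,gate)}
          = {in(p2,t3), truck_at(t1,gate)}

== RESULT ==
["in(p2,t3)", "truck_at(t1,gate)"]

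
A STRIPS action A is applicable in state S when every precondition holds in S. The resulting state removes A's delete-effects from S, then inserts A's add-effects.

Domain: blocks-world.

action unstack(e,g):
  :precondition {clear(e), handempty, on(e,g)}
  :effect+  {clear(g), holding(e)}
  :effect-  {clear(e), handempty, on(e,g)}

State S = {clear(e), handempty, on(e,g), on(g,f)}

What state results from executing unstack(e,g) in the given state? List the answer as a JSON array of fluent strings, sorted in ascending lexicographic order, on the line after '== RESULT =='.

Compute (S \ del) ∪ add:
  pre ⊆ S: {clear(e), handempty, on(e,g)} ⊆ S  — applicable
  S \ del = {on(g,f)}
  ∪ add   = {clear(g), holding(e), on(g,f)}

== RESULT ==
["clear(g)", "holding(e)", "on(g,f)"]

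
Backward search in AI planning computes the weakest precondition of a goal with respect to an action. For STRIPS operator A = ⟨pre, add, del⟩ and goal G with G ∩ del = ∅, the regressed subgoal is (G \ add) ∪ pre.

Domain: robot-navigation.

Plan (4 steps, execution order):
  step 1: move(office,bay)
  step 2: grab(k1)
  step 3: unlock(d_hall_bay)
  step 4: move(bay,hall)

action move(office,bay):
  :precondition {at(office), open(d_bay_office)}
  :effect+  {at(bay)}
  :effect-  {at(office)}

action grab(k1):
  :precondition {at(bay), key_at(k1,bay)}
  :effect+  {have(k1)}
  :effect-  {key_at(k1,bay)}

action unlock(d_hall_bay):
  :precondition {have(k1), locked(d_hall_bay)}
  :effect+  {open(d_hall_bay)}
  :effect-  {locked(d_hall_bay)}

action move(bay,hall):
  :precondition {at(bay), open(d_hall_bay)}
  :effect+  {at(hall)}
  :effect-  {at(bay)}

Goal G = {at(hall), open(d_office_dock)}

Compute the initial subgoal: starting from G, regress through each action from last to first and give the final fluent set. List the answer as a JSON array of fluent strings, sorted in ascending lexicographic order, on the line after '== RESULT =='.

Work backward from the goal:
  through step 4 (move(bay,hall)): drop {at(hall)}, keep {open(d_office_dock)}, require {at(bay), open(d_hall_bay)}
    → {at(bay), open(d_hall_bay), open(d_office_dock)}
  through step 3 (unlock(d_hall_bay)): drop {open(d_hall_bay)}, keep {at(bay), open(d_office_dock)}, require {have(k1), locked(d_hall_bay)}
    → {at(bay), have(k1), locked(d_hall_bay), open(d_office_dock)}
  through step 2 (grab(k1)): drop {have(k1)}, keep {at(bay), locked(d_hall_bay), open(d_office_dock)}, require {at(bay), key_at(k1,bay)}
    → {at(bay), key_at(k1,bay), locked(d_hall_bay), open(d_office_dock)}
  through step 1 (move(office,bay)): drop {at(bay)}, keep {key_at(k1,bay), locked(d_hall_bay), open(d_office_dock)}, require {at(office), open(d_bay_office)}
    → {at(office), key_at(k1,bay), locked(d_hall_bay), open(d_bay_office), open(d_office_dock)}

== RESULT ==
["at(office)", "key_at(k1,bay)", "locked(d_hall_bay)", "open(d_bay_office)", "open(d_office_dock)"]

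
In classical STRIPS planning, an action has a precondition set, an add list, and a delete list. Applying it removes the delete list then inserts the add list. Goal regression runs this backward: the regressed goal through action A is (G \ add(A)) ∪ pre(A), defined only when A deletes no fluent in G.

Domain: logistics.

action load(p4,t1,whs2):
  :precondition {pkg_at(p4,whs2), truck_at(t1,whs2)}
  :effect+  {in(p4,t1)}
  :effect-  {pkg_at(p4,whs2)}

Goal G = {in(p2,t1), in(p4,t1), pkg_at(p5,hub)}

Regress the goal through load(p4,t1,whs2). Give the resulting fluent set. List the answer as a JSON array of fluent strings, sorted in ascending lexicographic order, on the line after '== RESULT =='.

Compute (G \ add) ∪ pre:
  G ∩ del = {}  (empty — regression defined)
  G \ add = {in(p2,t1), in(p4,t1), pkg_at(p5,hub)} \ {in(p4,t1)} = {in(p2,t1), pkg_at(p5,hub)}
  ∪ pre   = {in(p2,t1), pkg_at(p5,hub)} ∪ {pkg_at(p4,whs2), truck_at(t1,whs2)}
          = {in(p2,t1), pkg_at(p4,whs2), pkg_at(p5,hub), truck_at(t1,whs2)}

== RESULT ==
["in(p2,t1)", "pkg_at(p4,whs2)", "pkg_at(p5,hub)", "truck_at(t1,whs2)"]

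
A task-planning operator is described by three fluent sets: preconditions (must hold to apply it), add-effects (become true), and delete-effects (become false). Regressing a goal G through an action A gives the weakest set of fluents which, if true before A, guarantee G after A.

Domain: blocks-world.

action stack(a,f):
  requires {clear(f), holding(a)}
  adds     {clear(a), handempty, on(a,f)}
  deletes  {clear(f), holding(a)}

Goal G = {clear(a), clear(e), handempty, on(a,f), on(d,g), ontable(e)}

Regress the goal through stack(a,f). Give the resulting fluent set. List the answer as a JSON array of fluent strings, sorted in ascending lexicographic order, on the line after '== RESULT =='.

Compute (G \ add) ∪ pre:
  G ∩ del = {}  (empty — regression defined)
  G \ add = {clear(a), clear(e), handempty, on(a,f), on(d,g), ontable(e)} \ {clear(a), handempty, on(a,f)} = {clear(e), on(d,g), ontable(e)}
  ∪ pre   = {clear(e), on(d,g), ontable(e)} ∪ {clear(f), holding(a)}
          = {clear(e), clear(f), holding(a), on(d,g), ontable(e)}

== RESULT ==
["clear(e)", "clear(f)", "holding(a)", "on(d,g)", "ontable(e)"]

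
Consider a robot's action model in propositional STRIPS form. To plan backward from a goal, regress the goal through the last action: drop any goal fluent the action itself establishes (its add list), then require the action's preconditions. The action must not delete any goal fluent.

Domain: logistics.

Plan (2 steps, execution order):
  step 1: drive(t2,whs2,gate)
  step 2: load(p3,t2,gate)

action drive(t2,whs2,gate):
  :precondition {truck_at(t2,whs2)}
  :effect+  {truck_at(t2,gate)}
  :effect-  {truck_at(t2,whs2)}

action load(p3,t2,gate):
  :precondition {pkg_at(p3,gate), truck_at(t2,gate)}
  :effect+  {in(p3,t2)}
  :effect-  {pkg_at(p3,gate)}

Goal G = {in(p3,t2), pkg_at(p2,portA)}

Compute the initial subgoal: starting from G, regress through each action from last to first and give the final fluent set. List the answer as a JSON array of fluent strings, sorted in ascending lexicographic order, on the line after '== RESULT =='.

Work backward from the goal:
  through step 2 (load(p3,t2,gate)): drop {in(p3,t2)}, keep {pkg_at(p2,portA)}, require {pkg_at(p3,gate), truck_at(t2,gate)}
    → {pkg_at(p2,portA), pkg_at(p3,gate), truck_at(t2,gate)}
  through step 1 (drive(t2,whs2,gate)): drop {truck_at(t2,gate)}, keep {pkg_at(p2,portA), pkg_at(p3,gate)}, require {truck_at(t2,whs2)}
    → {pkg_at(p2,portA), pkg_at(p3,gate), truck_at(t2,whs2)}

== RESULT ==
["pkg_at(p2,portA)", "pkg_at(p3,gate)", "truck_at(t2,whs2)"]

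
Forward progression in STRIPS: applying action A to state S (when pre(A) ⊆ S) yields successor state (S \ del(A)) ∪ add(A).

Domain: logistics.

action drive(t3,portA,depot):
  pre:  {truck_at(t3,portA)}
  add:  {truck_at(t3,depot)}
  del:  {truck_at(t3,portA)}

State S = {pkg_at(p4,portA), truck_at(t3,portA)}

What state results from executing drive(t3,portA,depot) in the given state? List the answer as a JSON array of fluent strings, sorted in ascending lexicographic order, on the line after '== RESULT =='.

Progress:
  pre ⊆ S: {truck_at(t3,portA)} ⊆ S  — applicable
  S \ del = {pkg_at(p4,portA)}
  ∪ add   = {pkg_at(p4,portA), truck_at(t3,depot)}

== RESULT ==
["pkg_at(p4,portA)", "truck_at(t3,depot)"]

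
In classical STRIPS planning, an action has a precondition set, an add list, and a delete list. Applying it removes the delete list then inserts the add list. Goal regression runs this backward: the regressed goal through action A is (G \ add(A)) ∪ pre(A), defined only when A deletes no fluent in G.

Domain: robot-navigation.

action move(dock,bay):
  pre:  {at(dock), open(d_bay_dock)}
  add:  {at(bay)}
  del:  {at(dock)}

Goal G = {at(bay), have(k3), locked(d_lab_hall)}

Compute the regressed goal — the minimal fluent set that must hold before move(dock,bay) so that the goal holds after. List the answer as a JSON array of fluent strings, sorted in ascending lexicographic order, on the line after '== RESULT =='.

Compute (G \ add) ∪ pre:
  G ∩ del = {}  (empty — regression defined)
  G \ add = {at(bay), have(k3), locked(d_lab_hall)} \ {at(bay)} = {have(k3), locked(d_lab_hall)}
  ∪ pre   = {have(k3), locked(d_lab_hall)} ∪ {at(dock), open(d_bay_dock)}
          = {at(dock), have(k3), locked(d_lab_hall), open(d_bay_dock)}

== RESULT ==
["at(dock)", "have(k3)", "locked(d_lab_hall)", "open(d_bay_dock)"]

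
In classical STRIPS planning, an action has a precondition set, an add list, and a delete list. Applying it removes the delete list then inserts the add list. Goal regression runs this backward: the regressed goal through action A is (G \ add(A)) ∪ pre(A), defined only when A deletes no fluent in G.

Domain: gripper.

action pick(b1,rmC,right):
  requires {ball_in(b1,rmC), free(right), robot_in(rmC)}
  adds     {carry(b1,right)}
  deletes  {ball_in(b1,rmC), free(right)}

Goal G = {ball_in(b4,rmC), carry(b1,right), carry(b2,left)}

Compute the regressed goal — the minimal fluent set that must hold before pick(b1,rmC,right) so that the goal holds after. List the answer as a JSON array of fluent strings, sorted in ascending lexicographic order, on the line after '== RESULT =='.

Regress:
  G ∩ del = {}  (empty — regression defined)
  G \ add = {ball_in(b4,rmC), carry(b1,right), carry(b2,left)} \ {carry(b1,right)} = {ball_in(b4,rmC), carry(b2,left)}
  ∪ pre   = {ball_in(b4,rmC), carry(b2,left)} ∪ {ball_in(b1,rmC), free(right), robot_in(rmC)}
          = {ball_in(b1,rmC), ball_in(b4,rmC), carry(b2,left), free(right), robot_in(rmC)}

== RESULT ==
["ball_in(b1,rmC)", "ball_in(b4,rmC)", "carry(b2,left)", "free(right)", "robot_in(rmC)"]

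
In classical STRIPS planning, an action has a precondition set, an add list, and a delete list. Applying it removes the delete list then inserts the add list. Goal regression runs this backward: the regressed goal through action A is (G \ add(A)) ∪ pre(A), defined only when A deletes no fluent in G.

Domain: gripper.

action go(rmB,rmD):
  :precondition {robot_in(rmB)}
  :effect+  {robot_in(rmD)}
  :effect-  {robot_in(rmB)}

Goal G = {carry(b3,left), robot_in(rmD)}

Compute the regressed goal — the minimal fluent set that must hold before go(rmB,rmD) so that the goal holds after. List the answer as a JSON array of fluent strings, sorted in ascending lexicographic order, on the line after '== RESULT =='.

Compute (G \ add) ∪ pre:
  G ∩ del = {}  (empty — regression defined)
  G \ add = {carry(b3,left), robot_in(rmD)} \ {robot_in(rmD)} = {carry(b3,left)}
  ∪ pre   = {carry(b3,left)} ∪ {robot_in(rmB)}
          = {carry(b3,left), robot_in(rmB)}

== RESULT ==
["carry(b3,left)", "robot_in(rmB)"]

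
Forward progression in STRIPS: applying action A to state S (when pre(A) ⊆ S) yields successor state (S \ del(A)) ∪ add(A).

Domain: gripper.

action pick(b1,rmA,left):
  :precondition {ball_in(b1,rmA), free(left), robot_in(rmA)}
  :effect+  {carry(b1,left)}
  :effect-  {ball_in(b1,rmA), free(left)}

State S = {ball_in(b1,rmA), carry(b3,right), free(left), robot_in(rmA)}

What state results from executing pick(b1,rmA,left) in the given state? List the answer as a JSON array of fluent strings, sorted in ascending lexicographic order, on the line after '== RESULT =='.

Progress:
  pre ⊆ S: {ball_in(b1,rmA), free(left), robot_in(rmA)} ⊆ S  — applicable
  S \ del = {carry(b3,right), robot_in(rmA)}
  ∪ add   = {carry(b1,left), carry(b3,right), robot_in(rmA)}

== RESULT ==
["carry(b1,left)", "carry(b3,right)", "robot_in(rmA)"]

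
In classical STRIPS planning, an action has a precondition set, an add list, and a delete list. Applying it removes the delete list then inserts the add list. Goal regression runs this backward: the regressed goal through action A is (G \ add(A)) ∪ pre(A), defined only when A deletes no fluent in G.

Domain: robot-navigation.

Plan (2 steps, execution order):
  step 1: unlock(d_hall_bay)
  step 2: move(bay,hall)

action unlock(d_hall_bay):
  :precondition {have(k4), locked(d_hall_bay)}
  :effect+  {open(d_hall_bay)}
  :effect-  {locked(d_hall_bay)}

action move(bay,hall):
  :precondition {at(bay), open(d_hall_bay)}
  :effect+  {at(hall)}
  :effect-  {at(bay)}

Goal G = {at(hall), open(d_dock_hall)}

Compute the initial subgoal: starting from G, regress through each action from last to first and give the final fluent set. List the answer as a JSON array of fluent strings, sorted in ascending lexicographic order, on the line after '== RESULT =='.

Work backward from the goal:
  through step 2 (move(bay,hall)): drop {at(hall)}, keep {open(d_dock_hall)}, require {at(bay), open(d_hall_bay)}
    → {at(bay), open(d_dock_hall), open(d_hall_bay)}
  through step 1 (unlock(d_hall_bay)): drop {open(d_hall_bay)}, keep {at(bay), open(d_dock_hall)}, require {have(k4), locked(d_hall_bay)}
    → {at(bay), have(k4), locked(d_hall_bay), open(d_dock_hall)}

== RESULT ==
["at(bay)", "have(k4)", "locked(d_hall_bay)", "open(d_dock_hall)"]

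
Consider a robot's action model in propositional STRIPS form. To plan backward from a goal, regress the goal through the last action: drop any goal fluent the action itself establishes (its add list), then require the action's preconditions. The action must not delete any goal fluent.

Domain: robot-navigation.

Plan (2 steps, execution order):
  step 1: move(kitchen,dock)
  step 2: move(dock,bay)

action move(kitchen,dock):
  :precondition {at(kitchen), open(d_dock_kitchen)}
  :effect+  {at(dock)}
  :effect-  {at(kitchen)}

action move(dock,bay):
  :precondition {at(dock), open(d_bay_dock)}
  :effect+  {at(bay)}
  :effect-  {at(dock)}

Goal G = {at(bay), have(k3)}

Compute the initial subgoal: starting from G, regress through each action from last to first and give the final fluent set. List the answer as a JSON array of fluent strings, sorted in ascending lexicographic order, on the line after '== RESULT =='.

Work backward from the goal:
  through step 2 (move(dock,bay)): drop {at(bay)}, keep {have(k3)}, require {at(dock), open(d_bay_dock)}
    → {at(dock), have(k3), open(d_bay_dock)}
  through step 1 (move(kitchen,dock)): drop {at(dock)}, keep {have(k3), open(d_bay_dock)}, require {at(kitchen), open(d_dock_kitchen)}
    → {at(kitchen), have(k3), open(d_bay_dock), open(d_dock_kitchen)}

== RESULT ==
["at(kitchen)", "have(k3)", "open(d_bay_dock)", "open(d_dock_kitchen)"]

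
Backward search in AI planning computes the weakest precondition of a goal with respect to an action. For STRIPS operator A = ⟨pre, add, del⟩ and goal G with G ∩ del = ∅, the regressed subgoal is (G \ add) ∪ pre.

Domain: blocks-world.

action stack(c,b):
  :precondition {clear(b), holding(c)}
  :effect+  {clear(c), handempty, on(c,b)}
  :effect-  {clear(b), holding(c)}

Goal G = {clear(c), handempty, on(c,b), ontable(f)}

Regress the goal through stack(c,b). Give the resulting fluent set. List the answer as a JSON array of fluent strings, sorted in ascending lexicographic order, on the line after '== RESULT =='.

Regress:
  G ∩ del = {}  (empty — regression defined)
  G \ add = {clear(c), handempty, on(c,b), ontable(f)} \ {clear(c), handempty, on(c,b)} = {ontable(f)}
  ∪ pre   = {ontable(f)} ∪ {clear(b), holding(c)}
          = {clear(b), holding(c), ontable(f)}

== RESULT ==
["clear(b)", "holding(c)", "ontable(f)"]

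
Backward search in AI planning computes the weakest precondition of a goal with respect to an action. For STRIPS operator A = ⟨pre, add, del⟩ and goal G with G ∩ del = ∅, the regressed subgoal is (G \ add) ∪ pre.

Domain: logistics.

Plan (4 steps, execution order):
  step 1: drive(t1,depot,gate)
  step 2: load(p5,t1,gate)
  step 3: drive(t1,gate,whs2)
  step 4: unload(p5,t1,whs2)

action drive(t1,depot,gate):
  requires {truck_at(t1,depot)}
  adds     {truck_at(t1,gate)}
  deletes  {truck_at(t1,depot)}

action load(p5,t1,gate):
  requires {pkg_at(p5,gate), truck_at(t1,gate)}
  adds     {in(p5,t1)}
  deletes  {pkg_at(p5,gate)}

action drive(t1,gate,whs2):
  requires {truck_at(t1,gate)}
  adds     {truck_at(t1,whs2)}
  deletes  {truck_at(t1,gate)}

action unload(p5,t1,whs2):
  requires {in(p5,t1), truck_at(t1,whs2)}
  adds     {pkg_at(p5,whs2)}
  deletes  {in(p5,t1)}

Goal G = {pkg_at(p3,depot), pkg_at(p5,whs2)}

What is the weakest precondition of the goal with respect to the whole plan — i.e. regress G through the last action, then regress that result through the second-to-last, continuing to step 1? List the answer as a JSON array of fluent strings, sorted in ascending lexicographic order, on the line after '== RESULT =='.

Regress step by step:
  through step 4 (unload(p5,t1,whs2)): drop {pkg_at(p5,whs2)}, keep {pkg_at(p3,depot)}, require {in(p5,t1), truck_at(t1,whs2)}
    → {in(p5,t1), pkg_at(p3,depot), truck_at(t1,whs2)}
  through step 3 (drive(t1,gate,whs2)): drop {truck_at(t1,whs2)}, keep {in(p5,t1), pkg_at(p3,depot)}, require {truck_at(t1,gate)}
    → {in(p5,t1), pkg_at(p3,depot), truck_at(t1,gate)}
  through step 2 (load(p5,t1,gate)): drop {in(p5,t1)}, keep {pkg_at(p3,depot), truck_at(t1,gate)}, require {pkg_at(p5,gate), truck_at(t1,gate)}
    → {pkg_at(p3,depot), pkg_at(p5,gate), truck_at(t1,gate)}
  through step 1 (drive(t1,depot,gate)): drop {truck_at(t1,gate)}, keep {pkg_at(p3,depot), pkg_at(p5,gate)}, require {truck_at(t1,depot)}
    → {pkg_at(p3,depot), pkg_at(p5,gate), truck_at(t1,depot)}

== RESULT ==
["pkg_at(p3,depot)", "pkg_at(p5,gate)", "truck_at(t1,depot)"]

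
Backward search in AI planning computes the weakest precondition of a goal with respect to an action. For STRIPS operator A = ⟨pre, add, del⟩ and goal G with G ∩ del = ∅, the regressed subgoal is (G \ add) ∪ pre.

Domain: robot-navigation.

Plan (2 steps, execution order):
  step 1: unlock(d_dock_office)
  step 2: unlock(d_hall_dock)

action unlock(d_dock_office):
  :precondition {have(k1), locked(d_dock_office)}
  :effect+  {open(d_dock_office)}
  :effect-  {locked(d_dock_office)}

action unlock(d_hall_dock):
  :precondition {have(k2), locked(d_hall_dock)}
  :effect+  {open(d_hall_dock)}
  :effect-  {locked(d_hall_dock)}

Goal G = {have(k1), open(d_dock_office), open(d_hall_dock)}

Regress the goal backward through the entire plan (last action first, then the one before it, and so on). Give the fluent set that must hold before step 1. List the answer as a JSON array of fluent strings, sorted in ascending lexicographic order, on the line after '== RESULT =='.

Regress step by step:
  through step 2 (unlock(d_hall_dock)): drop {open(d_hall_dock)}, keep {have(k1), open(d_dock_office)}, require {have(k2), locked(d_hall_dock)}
    → {have(k1), have(k2), locked(d_hall_dock), open(d_dock_office)}
  through step 1 (unlock(d_dock_office)): drop {open(d_dock_office)}, keep {have(k1), have(k2), locked(d_hall_dock)}, require {have(k1), locked(d_dock_office)}
    → {have(k1), have(k2), locked(d_dock_office), locked(d_hall_dock)}

== RESULT ==
["have(k1)", "have(k2)", "locked(d_dock_office)", "locked(d_hall_dock)"]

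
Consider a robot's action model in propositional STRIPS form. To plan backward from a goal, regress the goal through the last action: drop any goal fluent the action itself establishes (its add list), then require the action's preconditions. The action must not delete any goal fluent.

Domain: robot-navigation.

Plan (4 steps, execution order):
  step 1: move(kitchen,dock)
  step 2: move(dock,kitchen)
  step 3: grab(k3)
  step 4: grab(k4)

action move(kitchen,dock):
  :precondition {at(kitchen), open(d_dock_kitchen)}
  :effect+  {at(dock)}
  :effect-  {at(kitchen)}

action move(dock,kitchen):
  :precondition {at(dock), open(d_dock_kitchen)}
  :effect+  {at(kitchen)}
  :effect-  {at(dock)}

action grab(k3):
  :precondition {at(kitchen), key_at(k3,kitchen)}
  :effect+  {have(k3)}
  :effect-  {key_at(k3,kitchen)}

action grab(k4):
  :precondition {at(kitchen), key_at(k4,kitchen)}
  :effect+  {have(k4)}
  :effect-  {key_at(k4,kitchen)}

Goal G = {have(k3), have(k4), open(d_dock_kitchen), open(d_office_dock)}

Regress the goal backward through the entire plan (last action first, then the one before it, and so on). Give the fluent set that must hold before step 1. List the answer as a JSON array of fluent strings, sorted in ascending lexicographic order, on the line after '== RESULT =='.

Work backward from the goal:
  through step 4 (grab(k4)): drop {have(k4)}, keep {have(k3), open(d_dock_kitchen), open(d_office_dock)}, require {at(kitchen), key_at(k4,kitchen)}
    → {at(kitchen), have(k3), key_at(k4,kitchen), open(d_dock_kitchen), open(d_office_dock)}
  through step 3 (grab(k3)): drop {have(k3)}, keep {at(kitchen), key_at(k4,kitchen), open(d_dock_kitchen), open(d_office_dock)}, require {at(kitchen), key_at(k3,kitchen)}
    → {at(kitchen), key_at(k3,kitchen), key_at(k4,kitchen), open(d_dock_kitchen), open(d_office_dock)}
  through step 2 (move(dock,kitchen)): drop {at(kitchen)}, keep {key_at(k3,kitchen), key_at(k4,kitchen), open(d_dock_kitchen), open(d_office_dock)}, require {at(dock), open(d_dock_kitchen)}
    → {at(dock), key_at(k3,kitchen), key_at(k4,kitchen), open(d_dock_kitchen), open(d_office_dock)}
  through step 1 (move(kitchen,dock)): drop {at(dock)}, keep {key_at(k3,kitchen), key_at(k4,kitchen), open(d_dock_kitchen), open(d_office_dock)}, require {at(kitchen), open(d_dock_kitchen)}
    → {at(kitchen), key_at(k3,kitchen), key_at(k4,kitchen), open(d_dock_kitchen), open(d_office_dock)}

== RESULT ==
["at(kitchen)", "key_at(k3,kitchen)", "key_at(k4,kitchen)", "open(d_dock_kitchen)", "open(d_office_dock)"]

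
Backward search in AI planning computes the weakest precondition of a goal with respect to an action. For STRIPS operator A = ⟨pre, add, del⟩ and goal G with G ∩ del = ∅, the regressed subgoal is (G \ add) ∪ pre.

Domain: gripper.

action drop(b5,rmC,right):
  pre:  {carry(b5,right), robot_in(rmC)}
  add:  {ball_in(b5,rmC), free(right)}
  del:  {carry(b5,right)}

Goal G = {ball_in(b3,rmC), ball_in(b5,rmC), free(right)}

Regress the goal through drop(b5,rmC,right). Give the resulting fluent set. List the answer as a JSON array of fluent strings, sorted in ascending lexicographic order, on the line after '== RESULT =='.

Regress:
  G ∩ del = {}  (empty — regression defined)
  G \ add = {ball_in(b3,rmC), ball_in(b5,rmC), free(right)} \ {ball_in(b5,rmC), free(right)} = {ball_in(b3,rmC)}
  ∪ pre   = {ball_in(b3,rmC)} ∪ {carry(b5,right), robot_in(rmC)}
          = {ball_in(b3,rmC), carry(b5,right), robot_in(rmC)}

== RESULT ==
["ball_in(b3,rmC)", "carry(b5,right)", "robot_in(rmC)"]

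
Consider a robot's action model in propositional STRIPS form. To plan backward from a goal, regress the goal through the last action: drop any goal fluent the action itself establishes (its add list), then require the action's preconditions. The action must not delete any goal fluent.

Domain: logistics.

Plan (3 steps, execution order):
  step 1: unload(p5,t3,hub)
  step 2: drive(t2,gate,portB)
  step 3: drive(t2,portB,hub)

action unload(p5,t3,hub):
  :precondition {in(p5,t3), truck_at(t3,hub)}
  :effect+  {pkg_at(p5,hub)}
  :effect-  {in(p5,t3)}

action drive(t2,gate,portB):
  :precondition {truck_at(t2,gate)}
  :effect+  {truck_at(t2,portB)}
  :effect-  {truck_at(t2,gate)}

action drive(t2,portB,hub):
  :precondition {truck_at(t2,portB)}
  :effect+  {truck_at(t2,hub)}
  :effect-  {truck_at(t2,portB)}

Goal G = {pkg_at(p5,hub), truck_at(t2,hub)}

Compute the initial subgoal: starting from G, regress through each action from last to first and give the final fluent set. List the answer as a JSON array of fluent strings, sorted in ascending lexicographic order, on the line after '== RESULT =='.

Regress step by step:
  through step 3 (drive(t2,portB,hub)): drop {truck_at(t2,hub)}, keep {pkg_at(p5,hub)}, require {truck_at(t2,portB)}
    → {pkg_at(p5,hub), truck_at(t2,portB)}
  through step 2 (drive(t2,gate,portB)): drop {truck_at(t2,portB)}, keep {pkg_at(p5,hub)}, require {truck_at(t2,gate)}
    → {pkg_at(p5,hub), truck_at(t2,gate)}
  through step 1 (unload(p5,t3,hub)): drop {pkg_at(p5,hub)}, keep {truck_at(t2,gate)}, require {in(p5,t3), truck_at(t3,hub)}
    → {in(p5,t3), truck_at(t2,gate), truck_at(t3,hub)}

== RESULT ==
["in(p5,t3)", "truck_at(t2,gate)", "truck_at(t3,hub)"]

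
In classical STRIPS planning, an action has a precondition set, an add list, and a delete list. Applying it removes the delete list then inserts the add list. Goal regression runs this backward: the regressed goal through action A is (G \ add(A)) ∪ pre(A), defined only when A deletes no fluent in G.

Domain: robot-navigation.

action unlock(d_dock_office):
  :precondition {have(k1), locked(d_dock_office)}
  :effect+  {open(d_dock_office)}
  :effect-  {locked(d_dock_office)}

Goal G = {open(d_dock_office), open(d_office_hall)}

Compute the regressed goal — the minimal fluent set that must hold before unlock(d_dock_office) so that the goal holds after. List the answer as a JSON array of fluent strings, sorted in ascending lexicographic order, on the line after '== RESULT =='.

Compute (G \ add) ∪ pre:
  G ∩ del = {}  (empty — regression defined)
  G \ add = {open(d_dock_office), open(d_office_hall)} \ {open(d_dock_office)} = {open(d_office_hall)}
  ∪ pre   = {open(d_office_hall)} ∪ {have(k1), locked(d_dock_office)}
          = {have(k1), locked(d_dock_office), open(d_office_hall)}

== RESULT ==
["have(k1)", "locked(d_dock_office)", "open(d_office_hall)"]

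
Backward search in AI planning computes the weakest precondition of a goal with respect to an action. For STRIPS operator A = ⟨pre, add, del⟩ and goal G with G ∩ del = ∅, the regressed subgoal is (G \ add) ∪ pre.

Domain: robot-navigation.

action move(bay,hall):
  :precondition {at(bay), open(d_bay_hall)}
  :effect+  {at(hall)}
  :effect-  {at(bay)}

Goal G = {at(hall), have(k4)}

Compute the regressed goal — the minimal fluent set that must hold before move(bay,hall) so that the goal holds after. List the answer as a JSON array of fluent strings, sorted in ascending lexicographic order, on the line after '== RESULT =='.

Regress:
  G ∩ del = {}  (empty — regression defined)
  G \ add = {at(hall), have(k4)} \ {at(hall)} = {have(k4)}
  ∪ pre   = {have(k4)} ∪ {at(bay), open(d_bay_hall)}
          = {at(bay), have(k4), open(d_bay_hall)}

== RESULT ==
["at(bay)", "have(k4)", "open(d_bay_hall)"]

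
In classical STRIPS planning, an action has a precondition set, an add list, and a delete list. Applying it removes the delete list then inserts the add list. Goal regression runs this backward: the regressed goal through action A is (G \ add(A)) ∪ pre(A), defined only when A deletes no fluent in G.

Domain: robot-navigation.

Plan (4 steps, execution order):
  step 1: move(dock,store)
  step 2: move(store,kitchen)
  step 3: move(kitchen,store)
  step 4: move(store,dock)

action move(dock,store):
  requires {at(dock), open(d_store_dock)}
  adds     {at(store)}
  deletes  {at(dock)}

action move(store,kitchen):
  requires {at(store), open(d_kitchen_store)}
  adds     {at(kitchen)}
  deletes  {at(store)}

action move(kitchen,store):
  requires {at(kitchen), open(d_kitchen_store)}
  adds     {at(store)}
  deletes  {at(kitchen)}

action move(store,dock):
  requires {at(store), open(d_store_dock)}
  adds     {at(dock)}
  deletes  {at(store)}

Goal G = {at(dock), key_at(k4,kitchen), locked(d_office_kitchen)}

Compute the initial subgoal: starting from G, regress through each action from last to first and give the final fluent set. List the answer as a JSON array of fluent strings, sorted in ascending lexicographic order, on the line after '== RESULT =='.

Work backward from the goal:
  through step 4 (move(store,dock)): drop {at(dock)}, keep {key_at(k4,kitchen), locked(d_office_kitchen)}, require {at(store), open(d_store_dock)}
    → {at(store), key_at(k4,kitchen), locked(d_office_kitchen), open(d_store_dock)}
  through step 3 (move(kitchen,store)): drop {at(store)}, keep {key_at(k4,kitchen), locked(d_office_kitchen), open(d_store_dock)}, require {at(kitchen), open(d_kitchen_store)}
    → {at(kitchen), key_at(k4,kitchen), locked(d_office_kitchen), open(d_kitchen_store), open(d_store_dock)}
  through step 2 (move(store,kitchen)): drop {at(kitchen)}, keep {key_at(k4,kitchen), locked(d_office_kitchen), open(d_kitchen_store), open(d_store_dock)}, require {at(store), open(d_kitchen_store)}
    → {at(store), key_at(k4,kitchen), locked(d_office_kitchen), open(d_kitchen_store), open(d_store_dock)}
  through step 1 (move(dock,store)): drop {at(store)}, keep {key_at(k4,kitchen), locked(d_office_kitchen), open(d_kitchen_store), open(d_store_dock)}, require {at(dock), open(d_store_dock)}
    → {at(dock), key_at(k4,kitchen), locked(d_office_kitchen), open(d_kitchen_store), open(d_store_dock)}

== RESULT ==
["at(dock)", "key_at(k4,kitchen)", "locked(d_office_kitchen)", "open(d_kitchen_store)", "open(d_store_dock)"]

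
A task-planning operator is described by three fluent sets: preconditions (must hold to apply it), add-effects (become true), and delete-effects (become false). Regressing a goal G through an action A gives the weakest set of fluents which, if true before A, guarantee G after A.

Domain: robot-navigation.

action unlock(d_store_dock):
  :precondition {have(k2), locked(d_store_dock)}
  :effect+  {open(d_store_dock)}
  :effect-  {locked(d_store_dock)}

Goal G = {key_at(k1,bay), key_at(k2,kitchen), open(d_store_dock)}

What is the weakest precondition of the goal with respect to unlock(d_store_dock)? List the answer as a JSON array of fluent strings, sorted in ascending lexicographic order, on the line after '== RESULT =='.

Regress:
  G ∩ del = {}  (empty — regression defined)
  G \ add = {key_at(k1,bay), key_at(k2,kitchen), open(d_store_dock)} \ {open(d_store_dock)} = {key_at(k1,bay), key_at(k2,kitchen)}
  ∪ pre   = {key_at(k1,bay), key_at(k2,kitchen)} ∪ {have(k2), locked(d_store_dock)}
          = {have(k2), key_at(k1,bay), key_at(k2,kitchen), locked(d_store_dock)}

== RESULT ==
["have(k2)", "key_at(k1,bay)", "key_at(k2,kitchen)", "locked(d_store_dock)"]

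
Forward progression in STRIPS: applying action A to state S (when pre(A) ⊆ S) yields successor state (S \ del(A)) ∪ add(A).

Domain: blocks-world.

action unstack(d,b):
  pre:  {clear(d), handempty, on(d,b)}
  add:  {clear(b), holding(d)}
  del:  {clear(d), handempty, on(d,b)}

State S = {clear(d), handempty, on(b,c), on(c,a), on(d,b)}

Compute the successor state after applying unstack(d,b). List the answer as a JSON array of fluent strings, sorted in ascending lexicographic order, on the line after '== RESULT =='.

Compute (S \ del) ∪ add:
  pre ⊆ S: {clear(d), handempty, on(d,b)} ⊆ S  — applicable
  S \ del = {on(b,c), on(c,a)}
  ∪ add   = {clear(b), holding(d), on(b,c), on(c,a)}

== RESULT ==
["clear(b)", "holding(d)", "on(b,c)", "on(c,a)"]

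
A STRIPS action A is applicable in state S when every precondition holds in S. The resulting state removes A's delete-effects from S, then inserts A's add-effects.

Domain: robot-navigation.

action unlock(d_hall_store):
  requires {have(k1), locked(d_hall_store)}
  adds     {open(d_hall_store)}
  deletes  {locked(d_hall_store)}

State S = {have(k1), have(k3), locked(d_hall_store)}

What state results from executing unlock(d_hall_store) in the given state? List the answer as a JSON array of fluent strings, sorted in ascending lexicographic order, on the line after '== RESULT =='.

Progress:
  pre ⊆ S: {have(k1), locked(d_hall_store)} ⊆ S  — applicable
  S \ del = {have(k1), have(k3)}
  ∪ add   = {have(k1), have(k3), open(d_hall_store)}

== RESULT ==
["have(k1)", "have(k3)", "open(d_hall_store)"]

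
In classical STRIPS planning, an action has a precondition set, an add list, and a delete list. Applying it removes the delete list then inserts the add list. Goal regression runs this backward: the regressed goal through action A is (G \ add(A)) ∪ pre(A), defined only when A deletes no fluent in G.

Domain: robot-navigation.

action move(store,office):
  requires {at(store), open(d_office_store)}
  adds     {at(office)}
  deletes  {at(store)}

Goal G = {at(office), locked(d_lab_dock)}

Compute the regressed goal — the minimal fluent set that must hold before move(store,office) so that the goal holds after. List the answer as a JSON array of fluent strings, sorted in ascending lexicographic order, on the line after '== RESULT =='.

Regress:
  G ∩ del = {}  (empty — regression defined)
  G \ add = {at(office), locked(d_lab_dock)} \ {at(office)} = {locked(d_lab_dock)}
  ∪ pre   = {locked(d_lab_dock)} ∪ {at(store), open(d_office_store)}
          = {at(store), locked(d_lab_dock), open(d_office_store)}

== RESULT ==
["at(store)", "locked(d_lab_dock)", "open(d_office_store)"]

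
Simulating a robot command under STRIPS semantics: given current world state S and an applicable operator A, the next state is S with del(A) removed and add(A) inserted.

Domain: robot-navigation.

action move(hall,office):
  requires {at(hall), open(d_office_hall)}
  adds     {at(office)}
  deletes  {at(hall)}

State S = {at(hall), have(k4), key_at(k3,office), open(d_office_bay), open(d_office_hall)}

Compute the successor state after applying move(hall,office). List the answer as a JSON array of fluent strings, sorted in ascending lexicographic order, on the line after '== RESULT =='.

Progress:
  pre ⊆ S: {at(hall), open(d_office_hall)} ⊆ S  — applicable
  S \ del = {have(k4), key_at(k3,office), open(d_office_bay), open(d_office_hall)}
  ∪ add   = {at(office), have(k4), key_at(k3,office), open(d_office_bay), open(d_office_hall)}

== RESULT ==
["at(office)", "have(k4)", "key_at(k3,office)", "open(d_office_bay)", "open(d_office_hall)"]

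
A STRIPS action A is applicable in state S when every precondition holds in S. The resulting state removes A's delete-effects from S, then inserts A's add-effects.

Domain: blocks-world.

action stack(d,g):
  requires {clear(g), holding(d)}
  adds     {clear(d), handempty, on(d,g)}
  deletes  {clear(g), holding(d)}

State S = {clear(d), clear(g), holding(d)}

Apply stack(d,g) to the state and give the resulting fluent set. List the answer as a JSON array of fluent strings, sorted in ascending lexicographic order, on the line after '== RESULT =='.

Progress:
  pre ⊆ S: {clear(g), holding(d)} ⊆ S  — applicable
  S \ del = {clear(d)}
  ∪ add   = {clear(d), handempty, on(d,g)}

== RESULT ==
["clear(d)", "handempty", "on(d,g)"]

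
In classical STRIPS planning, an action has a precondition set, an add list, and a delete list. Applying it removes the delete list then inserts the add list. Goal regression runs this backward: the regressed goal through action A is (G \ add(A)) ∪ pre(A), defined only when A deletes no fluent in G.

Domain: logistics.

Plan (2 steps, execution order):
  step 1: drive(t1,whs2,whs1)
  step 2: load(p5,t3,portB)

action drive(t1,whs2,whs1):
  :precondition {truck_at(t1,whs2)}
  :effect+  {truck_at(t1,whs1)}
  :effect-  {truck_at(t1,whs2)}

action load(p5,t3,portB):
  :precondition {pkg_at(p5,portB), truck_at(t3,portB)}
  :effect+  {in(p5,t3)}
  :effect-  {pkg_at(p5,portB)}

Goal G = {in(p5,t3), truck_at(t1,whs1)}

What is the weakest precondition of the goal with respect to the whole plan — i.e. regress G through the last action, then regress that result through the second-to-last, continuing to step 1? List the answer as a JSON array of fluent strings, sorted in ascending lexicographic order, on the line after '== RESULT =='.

Work backward from the goal:
  through step 2 (load(p5,t3,portB)): drop {in(p5,t3)}, keep {truck_at(t1,whs1)}, require {pkg_at(p5,portB), truck_at(t3,portB)}
    → {pkg_at(p5,portB), truck_at(t1,whs1), truck_at(t3,portB)}
  through step 1 (drive(t1,whs2,whs1)): drop {truck_at(t1,whs1)}, keep {pkg_at(p5,portB), truck_at(t3,portB)}, require {truck_at(t1,whs2)}
    → {pkg_at(p5,portB), truck_at(t1,whs2), truck_at(t3,portB)}

== RESULT ==
["pkg_at(p5,portB)", "truck_at(t1,whs2)", "truck_at(t3,portB)"]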